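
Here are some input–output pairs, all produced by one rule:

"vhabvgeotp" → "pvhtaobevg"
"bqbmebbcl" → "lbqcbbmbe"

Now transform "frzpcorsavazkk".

Looking at the pairs, the operation is to swap the first and last characters, then take characters alternately from the front and the back (1st, last, 2nd, 2nd-last, ...).
Starting from "frzpcorsavazkk": after the first operation, "krzpcorsavazkf"; after the second, "kfrkzzpacvoars".

kfrkzzpacvoars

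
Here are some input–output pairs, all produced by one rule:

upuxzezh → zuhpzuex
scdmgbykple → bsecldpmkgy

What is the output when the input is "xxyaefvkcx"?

Each output is the input with this applied: take characters alternately from the front and the back (1st, last, 2nd, 2nd-last, ...), then move the last character to the front.
"xxyaefvkcx" → "fxxxcykave".

fxxxcykave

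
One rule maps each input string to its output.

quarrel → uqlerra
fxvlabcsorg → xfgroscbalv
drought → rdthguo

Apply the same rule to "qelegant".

eqtnagel

Each output is the input with this applied: reverse the string, then move the last 2 characters to the front (rotate right by 2).
On "qelegant" that produces "eqtnagel".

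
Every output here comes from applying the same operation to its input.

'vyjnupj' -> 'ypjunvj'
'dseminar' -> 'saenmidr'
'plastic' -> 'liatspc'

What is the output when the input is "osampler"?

sealmpor

Looking at the pairs, the operation is to take characters alternately from the front and the back (1st, last, 2nd, 2nd-last, ...), then move the first 2 characters to the end (rotate left by 2).
"osampler" → "sealmpor".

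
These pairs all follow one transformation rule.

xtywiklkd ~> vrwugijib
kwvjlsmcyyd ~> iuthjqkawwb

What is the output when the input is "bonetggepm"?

Each output is the input with this applied: shift every letter 2 places backward in the alphabet (wrapping around).
So "bonetggepm" becomes "zmlcreecnk".

zmlcreecnk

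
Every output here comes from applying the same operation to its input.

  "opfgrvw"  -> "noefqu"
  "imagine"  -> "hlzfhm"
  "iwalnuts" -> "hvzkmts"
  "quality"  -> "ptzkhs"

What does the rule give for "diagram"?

Each output is the input with this applied: delete the last character, then shift every letter 1 place backward in the alphabet (wrapping around).
On "diagram": the first step gives "diagra", and the second then gives "chzfqz".
(Check on "opfgrvw": → "opfgrv" → "noefqu" ✓)

chzfqz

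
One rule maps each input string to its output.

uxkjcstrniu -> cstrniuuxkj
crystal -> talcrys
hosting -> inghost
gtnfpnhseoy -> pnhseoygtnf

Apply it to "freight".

Rule — move the first 3 characters to the end (rotate left by 3), then move the first character to the end.
"freight" → "ghtfrei".

ghtfrei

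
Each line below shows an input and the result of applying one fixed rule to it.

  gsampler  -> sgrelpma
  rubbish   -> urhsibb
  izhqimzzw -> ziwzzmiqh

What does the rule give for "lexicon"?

In each case the input is transformed by: reverse the string, then move the last 2 characters to the front (rotate right by 2).
Doing the same to "lexicon": "elnocix".

elnocix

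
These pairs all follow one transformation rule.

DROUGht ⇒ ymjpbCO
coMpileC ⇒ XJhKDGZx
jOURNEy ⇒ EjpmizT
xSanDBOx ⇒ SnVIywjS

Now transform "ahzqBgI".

VCULwBd

Looking at the pairs, the operation is to flip the case of every letter, then shift every letter 5 places backward in the alphabet (wrapping around).
Starting from "ahzqBgI": after the first operation, "AHZQbGi"; after the second, "VCULwBd".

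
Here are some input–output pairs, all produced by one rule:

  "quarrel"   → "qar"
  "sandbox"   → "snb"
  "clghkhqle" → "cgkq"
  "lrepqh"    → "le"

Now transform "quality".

qai

In each case the input is transformed by: keep every other character starting from the first (positions 1st, 3rd, 5th, ...), then delete the last character.
Working it through for "quality": intermediate "qaiy", final "qai".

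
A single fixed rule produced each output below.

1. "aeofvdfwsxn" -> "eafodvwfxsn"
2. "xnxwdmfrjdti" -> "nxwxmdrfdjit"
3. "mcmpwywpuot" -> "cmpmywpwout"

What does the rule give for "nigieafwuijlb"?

What's happening: swap each adjacent pair of characters (1↔2, 3↔4, ...).
So "nigieafwuijlb" becomes "inigaewfiuljb".

inigaewfiuljb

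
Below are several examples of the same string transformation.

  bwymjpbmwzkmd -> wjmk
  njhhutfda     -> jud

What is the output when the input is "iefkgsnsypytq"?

egsy

Each output is the input with this applied: keep one character in every 3, starting at position 2 (positions 2nd, 5th, 8th, ...).
"iefkgsnsypytq" → "egsy".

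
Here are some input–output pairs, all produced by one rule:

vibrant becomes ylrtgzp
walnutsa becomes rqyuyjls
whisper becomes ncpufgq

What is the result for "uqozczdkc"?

biasomxax

The pattern: shift every letter 2 places backward in the alphabet (wrapping around), then move the last 3 characters to the front (rotate right by 3).
On "uqozczdkc": the first step gives "somxaxbia", and the second then gives "biasomxax".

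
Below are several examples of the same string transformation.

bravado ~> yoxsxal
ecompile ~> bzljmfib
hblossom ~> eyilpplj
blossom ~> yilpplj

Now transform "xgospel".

Rule — shift every letter 3 places backward in the alphabet (wrapping around).
For "xgospel" the result is "udlpmbi".

udlpmbi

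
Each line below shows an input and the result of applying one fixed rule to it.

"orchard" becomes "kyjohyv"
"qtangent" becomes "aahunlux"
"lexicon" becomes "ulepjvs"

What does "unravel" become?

suyhclb

Each output is the input with this applied: shift every letter 7 places forward in the alphabet (wrapping around), then swap the first and last characters.
Applying that to "unravel" gives "suyhclb".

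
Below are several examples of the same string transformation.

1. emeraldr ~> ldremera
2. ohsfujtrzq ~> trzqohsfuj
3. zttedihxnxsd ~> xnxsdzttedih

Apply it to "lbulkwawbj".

The transformation: move the first character to the end, then swap the front and back halves of the string.
Working it through for "lbulkwawbj": intermediate "bulkwawbjl", final "awbjlbulkw".

awbjlbulkw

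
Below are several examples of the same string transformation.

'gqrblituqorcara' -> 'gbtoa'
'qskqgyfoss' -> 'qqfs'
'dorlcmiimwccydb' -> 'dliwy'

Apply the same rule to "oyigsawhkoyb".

In each case the input is transformed by: keep one character in every 3, starting at position 1 (positions 1st, 4th, 7th, ...).
Applying that to "oyigsawhkoyb" gives "ogwo".

ogwo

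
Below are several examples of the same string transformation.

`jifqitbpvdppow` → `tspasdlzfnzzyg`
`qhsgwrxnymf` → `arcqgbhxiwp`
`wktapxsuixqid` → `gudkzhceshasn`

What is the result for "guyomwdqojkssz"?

qeiywgnaytuccj

The rule is to shift every letter 10 places forward in the alphabet (wrapping around).
On "guyomwdqojkssz" that produces "qeiywgnaytuccj".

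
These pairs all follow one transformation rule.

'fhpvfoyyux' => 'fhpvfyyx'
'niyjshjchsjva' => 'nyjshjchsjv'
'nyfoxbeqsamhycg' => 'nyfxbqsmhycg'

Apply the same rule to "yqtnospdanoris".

The pattern: remove every vowel.
So "yqtnospdanoris" becomes "yqtnspdnrs".

yqtnspdnrs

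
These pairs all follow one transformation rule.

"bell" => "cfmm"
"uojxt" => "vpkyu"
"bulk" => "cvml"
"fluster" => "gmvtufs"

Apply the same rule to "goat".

Each output is the input with this applied: shift every letter 1 place forward in the alphabet (wrapping around).
Doing the same to "goat": "hpbu".

hpbu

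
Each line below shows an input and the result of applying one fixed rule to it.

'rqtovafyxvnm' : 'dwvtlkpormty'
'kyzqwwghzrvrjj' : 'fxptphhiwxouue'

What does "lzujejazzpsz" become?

Each output is the input with this applied: swap the front and back halves of the string, then shift every letter 2 places backward in the alphabet (wrapping around).
Doing the same to "lzujejazzpsz": "yxxnqxjxshch".

yxxnqxjxshch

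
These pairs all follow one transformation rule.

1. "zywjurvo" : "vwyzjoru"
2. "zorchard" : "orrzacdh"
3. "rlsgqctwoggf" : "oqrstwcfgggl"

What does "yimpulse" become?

Each output is the input with this applied: sort the characters into alphabetical order, then swap the front and back halves of the string.
Working it through for "yimpulse": intermediate "eilmpsuy", final "psuyeilm".

psuyeilm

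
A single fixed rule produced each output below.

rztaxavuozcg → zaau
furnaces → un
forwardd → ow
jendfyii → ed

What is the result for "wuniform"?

Each output is the input with this applied: delete the last 3 characters, then keep every other character starting from the second (positions 2nd, 4th, 6th, ...).
Starting from "wuniform": after the first operation, "wunif"; after the second, "ui".

ui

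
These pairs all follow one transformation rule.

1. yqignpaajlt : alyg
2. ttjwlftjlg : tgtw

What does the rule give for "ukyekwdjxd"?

ddue

Each output is the input with this applied: keep one character in every 3, starting at position 1 (positions 1st, 4th, 7th, ...), then swap the front and back halves of the string.
On "ukyekwdjxd": the first step gives "uedd", and the second then gives "ddue".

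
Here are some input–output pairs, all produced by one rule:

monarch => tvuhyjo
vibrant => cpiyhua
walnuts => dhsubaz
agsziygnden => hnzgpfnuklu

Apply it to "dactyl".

khjafs

In each case the input is transformed by: shift every letter 7 places forward in the alphabet (wrapping around).
Doing the same to "dactyl": "khjafs".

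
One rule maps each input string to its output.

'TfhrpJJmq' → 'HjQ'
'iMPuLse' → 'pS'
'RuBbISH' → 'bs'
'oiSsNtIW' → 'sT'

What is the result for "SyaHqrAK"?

The transformation: flip the case of every letter, then keep one character in every 3, starting at position 3 (positions 3rd, 6th, 9th, ...).
"SyaHqrAK" → "sYAhQRak" → "AR".

AR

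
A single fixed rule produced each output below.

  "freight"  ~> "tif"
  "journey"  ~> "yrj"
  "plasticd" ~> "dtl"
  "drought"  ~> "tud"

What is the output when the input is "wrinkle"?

The transformation: reverse the string, then keep one character in every 3, starting at position 1 (positions 1st, 4th, 7th, ...).
On "wrinkle" that produces "enw".

enw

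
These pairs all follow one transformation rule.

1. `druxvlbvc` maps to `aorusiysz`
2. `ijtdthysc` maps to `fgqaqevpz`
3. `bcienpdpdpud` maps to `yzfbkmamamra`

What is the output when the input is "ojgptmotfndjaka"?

What's happening: shift every letter 3 places backward in the alphabet (wrapping around).
Doing the same to "ojgptmotfndjaka": "lgdmqjlqckagxhx".

lgdmqjlqckagxhx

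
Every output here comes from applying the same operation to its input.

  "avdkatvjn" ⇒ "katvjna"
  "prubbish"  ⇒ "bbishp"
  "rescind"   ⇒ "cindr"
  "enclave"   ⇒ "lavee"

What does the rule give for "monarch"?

archm

The pattern: move the first character to the end, then delete the first 2 characters.
On "monarch": the first step gives "onarchm", and the second then gives "archm".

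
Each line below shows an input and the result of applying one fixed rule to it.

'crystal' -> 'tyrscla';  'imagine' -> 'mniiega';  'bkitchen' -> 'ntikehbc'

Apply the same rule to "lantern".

The transformation: sort the characters into reverse alphabetical order, then swap each adjacent pair of characters (1↔2, 3↔4, ...).
Starting from "lantern": after the first operation, "trnnlea"; after the second, "rtnnela".
(Check on "crystal": → "ytsrlca" → "tyrscla" ✓)

rtnnela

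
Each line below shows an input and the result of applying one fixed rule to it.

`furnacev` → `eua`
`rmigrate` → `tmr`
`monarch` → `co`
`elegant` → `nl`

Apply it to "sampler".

Looking at the pairs, the operation is to move the last 3 characters to the front (rotate right by 3), then keep one character in every 3, starting at position 2 (positions 2nd, 5th, 8th, ...).
Starting from "sampler": after the first operation, "lersamp"; after the second, "ea".
(Check on "monarch": → "rchmona" → "co" ✓)

ea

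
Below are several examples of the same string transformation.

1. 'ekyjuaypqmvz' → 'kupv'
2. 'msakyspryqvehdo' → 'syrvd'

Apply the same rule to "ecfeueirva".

cur

What's happening: keep one character in every 3, starting at position 2 (positions 2nd, 5th, 8th, ...).
For "ecfeueirva" the result is "cur".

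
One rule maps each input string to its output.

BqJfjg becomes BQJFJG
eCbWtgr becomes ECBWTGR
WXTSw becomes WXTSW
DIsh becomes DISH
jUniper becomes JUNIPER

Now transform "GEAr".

Looking at the pairs, the operation is to convert every letter to uppercase.
"GEAr" → "GEAR".

GEAR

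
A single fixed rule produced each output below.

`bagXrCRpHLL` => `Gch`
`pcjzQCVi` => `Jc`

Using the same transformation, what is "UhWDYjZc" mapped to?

wJ

The transformation: keep one character in every 3, starting at position 3 (positions 3rd, 6th, 9th, ...), then flip the case of every letter.
Applying both steps to "UhWDYjZc": "Wj", then "wJ".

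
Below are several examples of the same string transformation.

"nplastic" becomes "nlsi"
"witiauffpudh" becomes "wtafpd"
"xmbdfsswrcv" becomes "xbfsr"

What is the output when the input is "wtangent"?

The transformation: delete the last character, then keep every other character starting from the first (positions 1st, 3rd, 5th, ...).
"wtangent" → "wtangen" → "wagn".
(Check on "nplastic": → "nplasti" → "nlsi" ✓)

wagn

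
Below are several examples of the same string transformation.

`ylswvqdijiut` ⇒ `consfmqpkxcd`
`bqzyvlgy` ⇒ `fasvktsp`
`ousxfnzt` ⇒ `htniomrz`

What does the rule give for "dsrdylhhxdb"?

rxvxmlxsfbb

The rule is to shift every letter 6 places backward in the alphabet (wrapping around), then move the last 3 characters to the front (rotate right by 3).
So "dsrdylhhxdb" becomes "rxvxmlxsfbb".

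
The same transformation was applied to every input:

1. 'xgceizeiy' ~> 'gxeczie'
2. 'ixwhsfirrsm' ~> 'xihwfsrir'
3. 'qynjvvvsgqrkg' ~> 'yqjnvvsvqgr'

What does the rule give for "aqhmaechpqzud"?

qamheahcqpz

The pattern: delete the last 2 characters, then swap each adjacent pair of characters (1↔2, 3↔4, ...).
Working it through for "aqhmaechpqzud": intermediate "aqhmaechpqz", final "qamheahcqpz".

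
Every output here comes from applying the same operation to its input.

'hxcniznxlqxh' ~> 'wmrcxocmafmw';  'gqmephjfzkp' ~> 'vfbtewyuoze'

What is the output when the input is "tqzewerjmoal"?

The pattern: shift every letter 11 places backward in the alphabet (wrapping around).
For "tqzewerjmoal" the result is "ifotltgybdpa".

ifotltgybdpa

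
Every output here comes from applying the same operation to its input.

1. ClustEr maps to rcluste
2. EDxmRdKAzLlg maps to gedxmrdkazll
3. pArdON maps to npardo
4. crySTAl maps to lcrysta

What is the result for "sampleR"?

rsample

The pattern: move the last character to the front, then convert every letter to lowercase.
Doing the same to "sampleR": "rsample".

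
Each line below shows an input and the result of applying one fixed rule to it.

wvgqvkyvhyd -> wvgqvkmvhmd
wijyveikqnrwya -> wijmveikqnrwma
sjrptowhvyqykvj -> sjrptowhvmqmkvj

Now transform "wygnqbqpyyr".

The transformation: replace every "y" with "m".
Applying that to "wygnqbqpyyr" gives "wmgnqbqpmmr".

wmgnqbqpmmr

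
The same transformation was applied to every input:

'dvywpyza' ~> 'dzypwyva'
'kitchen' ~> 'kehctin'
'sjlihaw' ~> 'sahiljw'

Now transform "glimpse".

Rule — reverse the string, then swap the first and last characters.
"glimpse" → "espmilg" → "gspmile".
(Check on "kitchen": → "nehctik" → "kehctin" ✓)

gspmile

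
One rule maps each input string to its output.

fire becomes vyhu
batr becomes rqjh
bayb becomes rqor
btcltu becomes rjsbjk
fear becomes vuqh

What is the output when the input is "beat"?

ruqj

Each output is the input with this applied: shift every letter 10 places backward in the alphabet (wrapping around).
On "beat" that produces "ruqj".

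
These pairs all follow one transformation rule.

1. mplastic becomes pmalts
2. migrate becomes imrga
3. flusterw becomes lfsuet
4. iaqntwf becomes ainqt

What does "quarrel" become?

Rule — delete the last 2 characters, then swap each adjacent pair of characters (1↔2, 3↔4, ...).
Working it through for "quarrel": intermediate "quarr", final "uqrar".

uqrar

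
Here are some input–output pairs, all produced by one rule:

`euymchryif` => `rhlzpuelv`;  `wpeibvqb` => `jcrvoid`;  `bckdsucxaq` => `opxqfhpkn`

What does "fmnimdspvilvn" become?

szavzqfcivyi

Each output is the input with this applied: delete the last character, then shift every letter 13 places forward in the alphabet (wrapping around) — i.e. ROT13.
Doing the same to "fmnimdspvilvn": "szavzqfcivyi".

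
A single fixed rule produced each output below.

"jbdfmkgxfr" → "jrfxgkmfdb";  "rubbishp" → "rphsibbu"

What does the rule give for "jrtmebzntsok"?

jkostnzbemtr

In each case the input is transformed by: move the first character to the end, then reverse the string.
Starting from "jrtmebzntsok": after the first operation, "rtmebzntsokj"; after the second, "jkostnzbemtr".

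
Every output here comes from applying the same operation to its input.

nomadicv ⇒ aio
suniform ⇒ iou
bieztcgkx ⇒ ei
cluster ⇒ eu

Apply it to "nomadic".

The pattern: sort the characters into alphabetical order, then keep only the vowels.
"nomadic" → "acdimno" → "aio".

aio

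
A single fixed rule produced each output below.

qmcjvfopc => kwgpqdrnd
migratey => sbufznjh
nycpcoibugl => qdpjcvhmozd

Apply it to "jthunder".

Looking at the pairs, the operation is to shift every letter 1 place forward in the alphabet (wrapping around), then move the first 3 characters to the end (rotate left by 3).
On "jthunder": the first step gives "kuivoefs", and the second then gives "voefskui".

voefskui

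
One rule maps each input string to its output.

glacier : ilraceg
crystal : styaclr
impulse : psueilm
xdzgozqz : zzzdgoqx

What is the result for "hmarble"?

lmrabeh

The rule is to sort the characters into alphabetical order, then move the last 3 characters to the front (rotate right by 3).
"hmarble" → "abehlmr" → "lmrabeh".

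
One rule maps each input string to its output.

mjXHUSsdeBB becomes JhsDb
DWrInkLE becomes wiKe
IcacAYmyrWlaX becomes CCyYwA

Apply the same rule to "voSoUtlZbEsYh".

OOTzey

The transformation: flip the case of every letter, then keep every other character starting from the second (positions 2nd, 4th, 6th, ...).
Applying both steps to "voSoUtlZbEsYh": "VOsOuTLzBeSyH", then "OOTzey".
(Check on "DWrInkLE": → "dwRiNKle" → "wiKe" ✓)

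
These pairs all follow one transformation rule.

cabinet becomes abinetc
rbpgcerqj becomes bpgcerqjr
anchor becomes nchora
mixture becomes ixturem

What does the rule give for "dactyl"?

What's happening: move the first character to the end.
Doing the same to "dactyl": "actyld".

actyld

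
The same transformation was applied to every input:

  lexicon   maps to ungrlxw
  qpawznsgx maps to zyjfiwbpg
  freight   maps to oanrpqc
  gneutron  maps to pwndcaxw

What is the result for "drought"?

maxdpqc

The pattern: shift every letter 9 places forward in the alphabet (wrapping around).
On "drought" that produces "maxdpqc".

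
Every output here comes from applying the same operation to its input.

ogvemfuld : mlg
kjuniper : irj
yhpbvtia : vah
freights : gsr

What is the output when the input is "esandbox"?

Each output is the input with this applied: keep one character in every 3, starting at position 2 (positions 2nd, 5th, 8th, ...), then move the first character to the end.
On "esandbox" that produces "dxs".

dxs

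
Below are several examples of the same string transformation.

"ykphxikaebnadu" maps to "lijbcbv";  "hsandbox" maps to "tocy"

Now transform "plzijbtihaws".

What's happening: shift every letter 1 place forward in the alphabet (wrapping around), then keep every other character starting from the second (positions 2nd, 4th, 6th, ...).
"plzijbtihaws" → "qmajkcujibxt" → "mjcjbt".

mjcjbt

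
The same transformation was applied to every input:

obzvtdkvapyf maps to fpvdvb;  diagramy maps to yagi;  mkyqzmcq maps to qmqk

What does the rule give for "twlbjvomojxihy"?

yijmvbw

What's happening: reverse the string, then keep every other character starting from the first (positions 1st, 3rd, 5th, ...).
Applying both steps to "twlbjvomojxihy": "yhixjomovjblwt", then "yijmvbw".
(Check on "mkyqzmcq": → "qcmzqykm" → "qmqk" ✓)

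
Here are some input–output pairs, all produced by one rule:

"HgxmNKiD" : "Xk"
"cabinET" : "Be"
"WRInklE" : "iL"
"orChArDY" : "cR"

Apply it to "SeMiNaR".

mA

Each output is the input with this applied: keep one character in every 3, starting at position 3 (positions 3rd, 6th, 9th, ...), then flip the case of every letter.
For "SeMiNaR", step one produces "Ma"; step two turns that into "mA".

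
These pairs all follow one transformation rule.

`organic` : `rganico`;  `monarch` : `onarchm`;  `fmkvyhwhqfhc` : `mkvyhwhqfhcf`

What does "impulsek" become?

In each case the input is transformed by: move the first character to the end.
So "impulsek" becomes "mpulseki".

mpulseki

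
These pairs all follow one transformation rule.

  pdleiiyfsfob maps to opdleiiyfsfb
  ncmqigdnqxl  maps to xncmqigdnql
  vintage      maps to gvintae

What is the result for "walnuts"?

Looking at the pairs, the operation is to move the last character to the front, then swap the first and last characters.
On "walnuts" that produces "twalnus".
(Check on "pdleiiyfsfob": → "bpdleiiyfsfo" → "opdleiiyfsfb" ✓)

twalnus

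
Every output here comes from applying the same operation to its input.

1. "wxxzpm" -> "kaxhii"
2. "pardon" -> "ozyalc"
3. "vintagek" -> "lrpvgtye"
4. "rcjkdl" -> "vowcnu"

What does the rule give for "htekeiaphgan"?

lasrlysepvpt

Looking at the pairs, the operation is to shift every letter 11 places forward in the alphabet (wrapping around), then swap the front and back halves of the string.
Applying both steps to "htekeiaphgan": "sepvptlasrly", then "lasrlysepvpt".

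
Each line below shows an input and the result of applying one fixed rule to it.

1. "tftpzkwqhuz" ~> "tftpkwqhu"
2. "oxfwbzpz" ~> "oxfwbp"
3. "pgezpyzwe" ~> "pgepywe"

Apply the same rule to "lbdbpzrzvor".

lbdbprvor

The transformation: remove every "z".
On "lbdbpzrzvor" that produces "lbdbprvor".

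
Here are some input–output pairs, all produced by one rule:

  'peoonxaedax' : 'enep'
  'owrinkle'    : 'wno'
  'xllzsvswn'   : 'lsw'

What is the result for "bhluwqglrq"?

The pattern: swap the first and last characters, then keep one character in every 3, starting at position 2 (positions 2nd, 5th, 8th, ...).
Starting from "bhluwqglrq": after the first operation, "qhluwqglrb"; after the second, "hwl".
(Check on "xllzsvswn": → "nllzsvswx" → "lsw" ✓)

hwl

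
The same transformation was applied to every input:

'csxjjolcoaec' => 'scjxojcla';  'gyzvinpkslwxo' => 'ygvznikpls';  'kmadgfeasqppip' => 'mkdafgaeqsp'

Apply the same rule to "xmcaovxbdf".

mxacvob

The pattern: swap each adjacent pair of characters (1↔2, 3↔4, ...), then delete the last 3 characters.
For "xmcaovxbdf", step one produces "mxacvobxfd"; step two turns that into "mxacvob".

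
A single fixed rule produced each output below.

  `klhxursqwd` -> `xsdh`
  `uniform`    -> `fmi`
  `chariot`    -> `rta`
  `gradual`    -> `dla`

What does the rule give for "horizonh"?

Rule — move the first 3 characters to the end (rotate left by 3), then keep one character in every 3, starting at position 1 (positions 1st, 4th, 7th, ...).
On "horizonh": the first step gives "izonhhor", and the second then gives "ino".
(Check on "klhxursqwd": → "xursqwdklh" → "xsdh" ✓)

ino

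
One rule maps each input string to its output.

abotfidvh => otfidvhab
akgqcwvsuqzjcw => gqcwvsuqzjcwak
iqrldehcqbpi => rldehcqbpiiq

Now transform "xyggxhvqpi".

What's happening: move the first 2 characters to the end (rotate left by 2).
Doing the same to "xyggxhvqpi": "ggxhvqpixy".

ggxhvqpixy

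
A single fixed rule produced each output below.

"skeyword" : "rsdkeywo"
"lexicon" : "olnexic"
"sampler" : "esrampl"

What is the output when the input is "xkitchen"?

Each output is the input with this applied: swap the first and last characters, then move the last 2 characters to the front (rotate right by 2).
For "xkitchen", step one produces "nkitchex"; step two turns that into "exnkitch".

exnkitch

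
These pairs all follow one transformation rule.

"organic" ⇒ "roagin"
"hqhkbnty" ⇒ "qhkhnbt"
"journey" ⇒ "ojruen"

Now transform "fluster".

In each case the input is transformed by: delete the last character, then swap each adjacent pair of characters (1↔2, 3↔4, ...).
Working it through for "fluster": intermediate "fluste", final "lfsuet".

lfsuet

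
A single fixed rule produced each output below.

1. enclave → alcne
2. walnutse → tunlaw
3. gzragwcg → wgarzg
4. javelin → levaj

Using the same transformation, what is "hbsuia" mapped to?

The rule is to delete the last 2 characters, then reverse the string.
Starting from "hbsuia": after the first operation, "hbsu"; after the second, "usbh".

usbh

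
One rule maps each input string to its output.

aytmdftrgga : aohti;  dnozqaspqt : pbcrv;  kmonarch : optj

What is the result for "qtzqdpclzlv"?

The pattern: shift every letter 2 places forward in the alphabet (wrapping around), then keep every other character starting from the second (positions 2nd, 4th, 6th, ...).
For "qtzqdpclzlv", step one produces "svbsfrenbnx"; step two turns that into "vsrnn".

vsrnn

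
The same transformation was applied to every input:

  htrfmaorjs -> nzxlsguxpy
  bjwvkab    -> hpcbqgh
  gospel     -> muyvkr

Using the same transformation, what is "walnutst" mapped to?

Rule — shift every letter 6 places forward in the alphabet (wrapping around).
Doing the same to "walnutst": "cgrtazyz".

cgrtazyz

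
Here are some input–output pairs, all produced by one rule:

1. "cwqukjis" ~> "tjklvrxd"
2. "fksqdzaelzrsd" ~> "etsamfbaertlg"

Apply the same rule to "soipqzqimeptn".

Looking at the pairs, the operation is to shift every letter 1 place forward in the alphabet (wrapping around), then reverse the string.
Applying both steps to "soipqzqimeptn": "tpjqrarjnfquo", then "ouqfnjrarqjpt".

ouqfnjrarqjpt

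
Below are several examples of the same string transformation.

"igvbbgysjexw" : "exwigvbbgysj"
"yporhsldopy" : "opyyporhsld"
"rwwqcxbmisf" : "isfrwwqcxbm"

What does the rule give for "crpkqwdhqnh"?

qnhcrpkqwdh

The rule is to move the last 3 characters to the front (rotate right by 3).
Doing the same to "crpkqwdhqnh": "qnhcrpkqwdh".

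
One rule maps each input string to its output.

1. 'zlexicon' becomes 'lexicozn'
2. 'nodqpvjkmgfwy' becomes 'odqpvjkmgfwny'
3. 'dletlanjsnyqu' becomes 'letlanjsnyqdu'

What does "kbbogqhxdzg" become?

bbogqhxdzkg

In each case the input is transformed by: swap the first and last characters, then move the first character to the end.
Starting from "kbbogqhxdzg": after the first operation, "gbbogqhxdzk"; after the second, "bbogqhxdzkg".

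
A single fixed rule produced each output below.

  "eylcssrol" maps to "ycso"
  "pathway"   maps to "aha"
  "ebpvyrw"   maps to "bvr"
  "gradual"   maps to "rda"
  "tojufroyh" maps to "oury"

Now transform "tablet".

alt

The rule is to keep every other character starting from the second (positions 2nd, 4th, 6th, ...).
On "tablet" that produces "alt".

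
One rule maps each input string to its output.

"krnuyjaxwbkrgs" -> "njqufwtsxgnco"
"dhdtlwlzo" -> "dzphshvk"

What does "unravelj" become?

jnwrahf

The pattern: delete the first character, then shift every letter 4 places backward in the alphabet (wrapping around).
For "unravelj" the result is "jnwrahf".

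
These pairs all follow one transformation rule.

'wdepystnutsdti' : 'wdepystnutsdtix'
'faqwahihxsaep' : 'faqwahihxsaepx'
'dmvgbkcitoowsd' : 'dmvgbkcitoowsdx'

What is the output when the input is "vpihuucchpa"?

What's happening: append "x".
For "vpihuucchpa" the result is "vpihuucchpax".

vpihuucchpax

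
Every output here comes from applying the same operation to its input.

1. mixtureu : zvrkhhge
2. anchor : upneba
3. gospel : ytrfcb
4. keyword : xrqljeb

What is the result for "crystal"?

ypnlgfe

The rule is to shift every letter 13 places forward in the alphabet (wrapping around) — i.e. ROT13, then sort the characters into reverse alphabetical order.
Working it through for "crystal": intermediate "pelfgny", final "ypnlgfe".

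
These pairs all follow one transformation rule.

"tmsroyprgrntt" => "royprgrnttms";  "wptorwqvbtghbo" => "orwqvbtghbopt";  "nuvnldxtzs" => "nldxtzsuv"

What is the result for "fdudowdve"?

The rule is to delete the first character, then move the first 2 characters to the end (rotate left by 2).
On "fdudowdve": the first step gives "dudowdve", and the second then gives "dowdvedu".

dowdvedu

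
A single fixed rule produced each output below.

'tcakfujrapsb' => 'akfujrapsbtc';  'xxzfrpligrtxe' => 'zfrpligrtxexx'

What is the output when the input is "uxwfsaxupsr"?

wfsaxupsrux

Rule — move the first 2 characters to the end (rotate left by 2).
On "uxwfsaxupsr" that produces "wfsaxupsrux".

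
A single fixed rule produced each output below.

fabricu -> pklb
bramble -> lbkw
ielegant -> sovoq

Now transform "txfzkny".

dhpj

The pattern: shift every letter 10 places forward in the alphabet (wrapping around), then delete the last 3 characters.
For "txfzkny" the result is "dhpj".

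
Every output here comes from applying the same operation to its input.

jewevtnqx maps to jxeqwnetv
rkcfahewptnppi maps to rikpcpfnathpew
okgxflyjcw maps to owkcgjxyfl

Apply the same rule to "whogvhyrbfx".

wxhfobgrvyh

Each output is the input with this applied: take characters alternately from the front and the back (1st, last, 2nd, 2nd-last, ...).
"whogvhyrbfx" → "wxhfobgrvyh".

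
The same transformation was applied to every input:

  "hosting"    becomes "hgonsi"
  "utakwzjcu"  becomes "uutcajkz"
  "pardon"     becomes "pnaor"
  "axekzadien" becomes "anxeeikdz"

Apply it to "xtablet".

What's happening: take characters alternately from the front and the back (1st, last, 2nd, 2nd-last, ...), then delete the last character.
"xtablet" → "xtteal".

xtteal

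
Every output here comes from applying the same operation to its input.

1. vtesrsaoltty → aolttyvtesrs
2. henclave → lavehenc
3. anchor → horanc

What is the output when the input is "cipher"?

Rule — swap the front and back halves of the string.
Doing the same to "cipher": "hercip".

hercip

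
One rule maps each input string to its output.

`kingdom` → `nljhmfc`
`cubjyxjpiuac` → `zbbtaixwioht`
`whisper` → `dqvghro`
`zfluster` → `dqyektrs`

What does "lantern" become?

qmkzmsd

Looking at the pairs, the operation is to move the last 2 characters to the front (rotate right by 2), then shift every letter 1 place backward in the alphabet (wrapping around).
Applying both steps to "lantern": "rnlante", then "qmkzmsd".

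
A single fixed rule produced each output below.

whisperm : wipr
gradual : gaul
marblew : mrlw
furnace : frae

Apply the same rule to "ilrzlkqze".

irlqe

Rule — keep every other character starting from the first (positions 1st, 3rd, 5th, ...).
For "ilrzlkqze" the result is "irlqe".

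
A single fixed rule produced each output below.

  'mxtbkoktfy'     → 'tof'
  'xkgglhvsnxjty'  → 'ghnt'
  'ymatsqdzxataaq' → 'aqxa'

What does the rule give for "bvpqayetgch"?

Looking at the pairs, the operation is to keep one character in every 3, starting at position 3 (positions 3rd, 6th, 9th, ...).
Doing the same to "bvpqayetgch": "pyg".

pyg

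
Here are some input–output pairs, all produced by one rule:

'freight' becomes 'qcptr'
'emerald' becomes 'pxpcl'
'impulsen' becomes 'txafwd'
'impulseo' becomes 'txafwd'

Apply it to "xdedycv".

iopoj

Each output is the input with this applied: shift every letter 11 places forward in the alphabet (wrapping around), then delete the last 2 characters.
"xdedycv" → "iopojng" → "iopoj".
(Check on "freight": → "qcptrse" → "qcptr" ✓)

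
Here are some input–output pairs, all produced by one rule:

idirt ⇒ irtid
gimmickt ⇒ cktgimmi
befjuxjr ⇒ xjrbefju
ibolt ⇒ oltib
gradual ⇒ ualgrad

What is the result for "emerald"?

The rule is to move the last 3 characters to the front (rotate right by 3).
So "emerald" becomes "aldemer".

aldemer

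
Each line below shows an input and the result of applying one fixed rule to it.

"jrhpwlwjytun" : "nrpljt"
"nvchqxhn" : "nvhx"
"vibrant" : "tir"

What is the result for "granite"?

Rule — move the last 2 characters to the front (rotate right by 2), then keep every other character starting from the second (positions 2nd, 4th, 6th, ...).
"granite" → "tegrani" → "ern".
(Check on "vibrant": → "ntvibra" → "tir" ✓)

ern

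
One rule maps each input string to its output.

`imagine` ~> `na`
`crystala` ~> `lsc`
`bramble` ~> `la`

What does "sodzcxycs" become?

What's happening: reverse the string, then keep one character in every 3, starting at position 2 (positions 2nd, 5th, 8th, ...).
Working it through for "sodzcxycs": intermediate "scyxczdos", final "cco".

cco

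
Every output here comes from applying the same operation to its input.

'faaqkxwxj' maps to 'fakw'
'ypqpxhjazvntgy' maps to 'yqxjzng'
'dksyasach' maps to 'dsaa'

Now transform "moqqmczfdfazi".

The rule is to move the last character to the front, then keep every other character starting from the second (positions 2nd, 4th, 6th, ...).
Working it through for "moqqmczfdfazi": intermediate "imoqqmczfdfaz", final "mqmzda".

mqmzda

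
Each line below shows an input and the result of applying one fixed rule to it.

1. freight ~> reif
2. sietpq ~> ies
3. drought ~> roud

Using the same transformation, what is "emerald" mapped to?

mere

Looking at the pairs, the operation is to delete the last 3 characters, then move the first character to the end.
Applying both steps to "emerald": "emer", then "mere".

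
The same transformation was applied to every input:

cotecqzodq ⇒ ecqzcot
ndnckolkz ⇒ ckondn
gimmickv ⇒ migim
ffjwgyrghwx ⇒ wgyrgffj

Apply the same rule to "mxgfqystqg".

What's happening: delete the last 3 characters, then move the first 3 characters to the end (rotate left by 3).
Working it through for "mxgfqystqg": intermediate "mxgfqys", final "fqysmxg".

fqysmxg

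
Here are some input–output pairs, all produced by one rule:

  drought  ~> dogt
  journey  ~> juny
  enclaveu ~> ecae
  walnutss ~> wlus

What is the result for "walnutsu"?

wlus

Each output is the input with this applied: keep every other character starting from the first (positions 1st, 3rd, 5th, ...).
Doing the same to "walnutsu": "wlus".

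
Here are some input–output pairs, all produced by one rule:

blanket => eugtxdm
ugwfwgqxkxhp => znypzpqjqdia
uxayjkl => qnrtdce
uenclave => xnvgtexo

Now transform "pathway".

Each output is the input with this applied: shift every letter 7 places backward in the alphabet (wrapping around), then swap each adjacent pair of characters (1↔2, 3↔4, ...).
Doing the same to "pathway": "tiamtpr".
(Check on "uxayjkl": → "nqtrcde" → "qnrtdce" ✓)

tiamtpr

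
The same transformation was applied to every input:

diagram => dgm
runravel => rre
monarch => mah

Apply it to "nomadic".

Rule — keep one character in every 3, starting at position 1 (positions 1st, 4th, 7th, ...).
"nomadic" → "nac".

nac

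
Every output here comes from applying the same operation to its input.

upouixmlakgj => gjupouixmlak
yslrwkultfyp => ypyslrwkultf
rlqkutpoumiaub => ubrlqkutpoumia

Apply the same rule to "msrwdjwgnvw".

Looking at the pairs, the operation is to move the last 2 characters to the front (rotate right by 2).
For "msrwdjwgnvw" the result is "vwmsrwdjwgn".

vwmsrwdjwgn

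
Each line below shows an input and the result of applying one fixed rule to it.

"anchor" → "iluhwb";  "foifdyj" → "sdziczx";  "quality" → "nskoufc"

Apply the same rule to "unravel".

The pattern: shift every letter 6 places backward in the alphabet (wrapping around), then move the last 2 characters to the front (rotate right by 2).
On "unravel": the first step gives "ohlupyf", and the second then gives "yfohlup".

yfohlup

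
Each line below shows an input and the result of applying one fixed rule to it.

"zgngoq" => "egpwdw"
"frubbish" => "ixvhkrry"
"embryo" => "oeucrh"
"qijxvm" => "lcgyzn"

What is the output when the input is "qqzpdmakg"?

awggpftcq

Looking at the pairs, the operation is to shift every letter 10 places backward in the alphabet (wrapping around), then move the last 2 characters to the front (rotate right by 2).
Working it through for "qqzpdmakg": intermediate "ggpftcqaw", final "awggpftcq".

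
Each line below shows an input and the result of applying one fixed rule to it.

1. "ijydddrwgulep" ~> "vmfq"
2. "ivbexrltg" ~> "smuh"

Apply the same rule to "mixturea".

vsfb

Looking at the pairs, the operation is to shift every letter 1 place forward in the alphabet (wrapping around), then keep only the last 4 characters.
"mixturea" → "njyuvsfb" → "vsfb".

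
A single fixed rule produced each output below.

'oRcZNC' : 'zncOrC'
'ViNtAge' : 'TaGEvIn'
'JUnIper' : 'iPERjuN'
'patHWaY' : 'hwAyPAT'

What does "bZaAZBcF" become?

azbCfBzA

The rule is to flip the case of every letter, then move the first 3 characters to the end (rotate left by 3).
Doing the same to "bZaAZBcF": "azbCfBzA".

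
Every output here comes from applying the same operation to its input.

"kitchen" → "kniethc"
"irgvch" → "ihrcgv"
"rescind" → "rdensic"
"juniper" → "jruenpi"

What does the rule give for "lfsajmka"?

lafksmaj

The pattern: take characters alternately from the front and the back (1st, last, 2nd, 2nd-last, ...).
Applying that to "lfsajmka" gives "lafksmaj".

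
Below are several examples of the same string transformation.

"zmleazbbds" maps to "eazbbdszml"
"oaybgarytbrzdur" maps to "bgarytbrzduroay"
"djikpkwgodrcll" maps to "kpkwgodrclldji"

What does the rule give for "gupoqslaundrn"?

oqslaundrngup

The rule is to move the first 3 characters to the end (rotate left by 3).
So "gupoqslaundrn" becomes "oqslaundrngup".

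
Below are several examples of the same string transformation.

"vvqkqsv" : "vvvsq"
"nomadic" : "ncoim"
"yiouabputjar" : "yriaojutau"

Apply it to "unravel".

Each output is the input with this applied: take characters alternately from the front and the back (1st, last, 2nd, 2nd-last, ...), then delete the last 2 characters.
For "unravel", step one produces "ulnerva"; step two turns that into "ulner".

ulner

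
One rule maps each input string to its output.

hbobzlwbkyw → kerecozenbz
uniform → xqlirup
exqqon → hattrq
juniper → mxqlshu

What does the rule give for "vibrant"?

Rule — shift every letter 3 places forward in the alphabet (wrapping around).
"vibrant" → "yleudqw".

yleudqw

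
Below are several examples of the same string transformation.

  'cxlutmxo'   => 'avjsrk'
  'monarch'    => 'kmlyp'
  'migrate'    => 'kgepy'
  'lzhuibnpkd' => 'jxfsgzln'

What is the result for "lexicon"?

jcvga

In each case the input is transformed by: delete the last 2 characters, then shift every letter 2 places backward in the alphabet (wrapping around).
On "lexicon": the first step gives "lexic", and the second then gives "jcvga".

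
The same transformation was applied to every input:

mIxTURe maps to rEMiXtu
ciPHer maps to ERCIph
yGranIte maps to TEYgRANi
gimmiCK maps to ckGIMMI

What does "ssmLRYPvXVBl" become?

Looking at the pairs, the operation is to move the last 2 characters to the front (rotate right by 2), then flip the case of every letter.
So "ssmLRYPvXVBl" becomes "bLSSMlrypVxv".
(Check on "ciPHer": → "erciPH" → "ERCIph" ✓)

bLSSMlrypVxv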